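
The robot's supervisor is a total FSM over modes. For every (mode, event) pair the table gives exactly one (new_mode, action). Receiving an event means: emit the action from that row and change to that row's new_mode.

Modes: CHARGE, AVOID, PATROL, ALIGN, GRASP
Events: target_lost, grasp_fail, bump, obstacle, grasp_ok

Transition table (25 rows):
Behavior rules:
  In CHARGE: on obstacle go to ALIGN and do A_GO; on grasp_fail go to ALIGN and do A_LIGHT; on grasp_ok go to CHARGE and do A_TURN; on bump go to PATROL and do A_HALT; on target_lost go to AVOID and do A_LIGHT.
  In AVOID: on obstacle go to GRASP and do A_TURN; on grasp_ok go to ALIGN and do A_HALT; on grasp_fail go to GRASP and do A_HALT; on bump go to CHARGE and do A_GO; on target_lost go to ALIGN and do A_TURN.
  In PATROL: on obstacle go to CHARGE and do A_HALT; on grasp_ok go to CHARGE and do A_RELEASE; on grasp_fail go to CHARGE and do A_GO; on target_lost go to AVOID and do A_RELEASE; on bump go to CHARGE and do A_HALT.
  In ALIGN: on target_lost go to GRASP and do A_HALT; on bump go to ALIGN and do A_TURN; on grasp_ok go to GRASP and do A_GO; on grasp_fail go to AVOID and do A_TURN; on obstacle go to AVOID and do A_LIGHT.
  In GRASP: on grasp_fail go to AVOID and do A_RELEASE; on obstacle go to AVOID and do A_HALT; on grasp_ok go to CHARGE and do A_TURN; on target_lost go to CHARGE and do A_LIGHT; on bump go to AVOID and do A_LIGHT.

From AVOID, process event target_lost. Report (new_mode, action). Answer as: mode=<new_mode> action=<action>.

mode=ALIGN action=A_TURN

current mode = AVOID; filter table to that mode:
  (AVOID, obstacle) → (GRASP, A_TURN)
  (AVOID, grasp_ok) → (ALIGN, A_HALT)
  (AVOID, grasp_fail) → (GRASP, A_HALT)
  (AVOID, bump) → (CHARGE, A_GO)
  (AVOID, target_lost) → (ALIGN, A_TURN)  ← event matches
event = target_lost selects (ALIGN, A_TURN)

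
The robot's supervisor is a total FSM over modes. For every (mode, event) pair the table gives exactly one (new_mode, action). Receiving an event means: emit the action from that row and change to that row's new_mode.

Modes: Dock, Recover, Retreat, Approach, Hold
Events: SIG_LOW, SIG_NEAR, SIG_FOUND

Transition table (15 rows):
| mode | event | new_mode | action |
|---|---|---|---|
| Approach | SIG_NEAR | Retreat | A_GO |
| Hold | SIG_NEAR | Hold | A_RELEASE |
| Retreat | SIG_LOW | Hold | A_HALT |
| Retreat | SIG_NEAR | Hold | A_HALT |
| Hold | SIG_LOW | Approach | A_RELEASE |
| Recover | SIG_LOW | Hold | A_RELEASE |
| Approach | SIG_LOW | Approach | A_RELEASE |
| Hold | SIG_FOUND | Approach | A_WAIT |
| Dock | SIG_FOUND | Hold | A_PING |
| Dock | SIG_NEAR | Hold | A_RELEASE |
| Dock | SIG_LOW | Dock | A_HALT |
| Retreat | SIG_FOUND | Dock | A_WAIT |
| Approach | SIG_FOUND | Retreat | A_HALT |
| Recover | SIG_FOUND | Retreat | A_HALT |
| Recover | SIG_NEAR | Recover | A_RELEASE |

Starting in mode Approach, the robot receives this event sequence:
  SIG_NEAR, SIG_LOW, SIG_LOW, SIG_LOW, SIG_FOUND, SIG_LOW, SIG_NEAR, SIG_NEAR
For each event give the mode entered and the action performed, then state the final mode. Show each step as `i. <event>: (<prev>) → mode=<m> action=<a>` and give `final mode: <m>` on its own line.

1. SIG_NEAR: (Approach) → mode=Retreat action=A_GO
2. SIG_LOW: (Retreat) → mode=Hold action=A_HALT
3. SIG_LOW: (Hold) → mode=Approach action=A_RELEASE
4. SIG_LOW: (Approach) → mode=Approach action=A_RELEASE
5. SIG_FOUND: (Approach) → mode=Retreat action=A_HALT
6. SIG_LOW: (Retreat) → mode=Hold action=A_HALT
7. SIG_NEAR: (Hold) → mode=Hold action=A_RELEASE
8. SIG_NEAR: (Hold) → mode=Hold action=A_RELEASE

final mode: Hold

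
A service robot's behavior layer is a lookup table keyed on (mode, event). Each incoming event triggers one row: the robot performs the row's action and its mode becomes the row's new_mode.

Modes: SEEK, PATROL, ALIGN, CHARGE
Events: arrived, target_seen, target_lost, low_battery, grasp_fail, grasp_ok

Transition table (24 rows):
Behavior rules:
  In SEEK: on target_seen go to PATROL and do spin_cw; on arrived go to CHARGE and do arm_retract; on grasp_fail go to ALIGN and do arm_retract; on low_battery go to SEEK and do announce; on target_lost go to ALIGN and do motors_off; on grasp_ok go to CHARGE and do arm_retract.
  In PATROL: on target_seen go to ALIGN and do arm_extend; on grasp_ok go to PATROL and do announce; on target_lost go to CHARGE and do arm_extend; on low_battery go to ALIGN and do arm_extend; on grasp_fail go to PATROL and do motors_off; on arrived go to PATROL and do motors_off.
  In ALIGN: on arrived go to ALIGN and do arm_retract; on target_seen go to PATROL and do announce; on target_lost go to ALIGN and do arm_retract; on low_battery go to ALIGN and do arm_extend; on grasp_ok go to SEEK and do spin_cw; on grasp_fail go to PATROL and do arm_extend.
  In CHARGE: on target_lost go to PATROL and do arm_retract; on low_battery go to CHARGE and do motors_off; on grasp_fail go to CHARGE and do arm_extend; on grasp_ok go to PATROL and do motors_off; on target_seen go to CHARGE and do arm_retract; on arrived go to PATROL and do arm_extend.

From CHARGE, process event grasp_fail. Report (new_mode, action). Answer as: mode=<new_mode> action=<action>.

mode=CHARGE action=arm_extend

current mode = CHARGE; filter table to that mode:
  (CHARGE, target_lost) → (PATROL, arm_retract)
  (CHARGE, low_battery) → (CHARGE, motors_off)
  (CHARGE, grasp_fail) → (CHARGE, arm_extend)  ← event matches
  (CHARGE, grasp_ok) → (PATROL, motors_off)
  (CHARGE, target_seen) → (CHARGE, arm_retract)
  (CHARGE, arrived) → (PATROL, arm_extend)
event = grasp_fail selects (CHARGE, arm_extend)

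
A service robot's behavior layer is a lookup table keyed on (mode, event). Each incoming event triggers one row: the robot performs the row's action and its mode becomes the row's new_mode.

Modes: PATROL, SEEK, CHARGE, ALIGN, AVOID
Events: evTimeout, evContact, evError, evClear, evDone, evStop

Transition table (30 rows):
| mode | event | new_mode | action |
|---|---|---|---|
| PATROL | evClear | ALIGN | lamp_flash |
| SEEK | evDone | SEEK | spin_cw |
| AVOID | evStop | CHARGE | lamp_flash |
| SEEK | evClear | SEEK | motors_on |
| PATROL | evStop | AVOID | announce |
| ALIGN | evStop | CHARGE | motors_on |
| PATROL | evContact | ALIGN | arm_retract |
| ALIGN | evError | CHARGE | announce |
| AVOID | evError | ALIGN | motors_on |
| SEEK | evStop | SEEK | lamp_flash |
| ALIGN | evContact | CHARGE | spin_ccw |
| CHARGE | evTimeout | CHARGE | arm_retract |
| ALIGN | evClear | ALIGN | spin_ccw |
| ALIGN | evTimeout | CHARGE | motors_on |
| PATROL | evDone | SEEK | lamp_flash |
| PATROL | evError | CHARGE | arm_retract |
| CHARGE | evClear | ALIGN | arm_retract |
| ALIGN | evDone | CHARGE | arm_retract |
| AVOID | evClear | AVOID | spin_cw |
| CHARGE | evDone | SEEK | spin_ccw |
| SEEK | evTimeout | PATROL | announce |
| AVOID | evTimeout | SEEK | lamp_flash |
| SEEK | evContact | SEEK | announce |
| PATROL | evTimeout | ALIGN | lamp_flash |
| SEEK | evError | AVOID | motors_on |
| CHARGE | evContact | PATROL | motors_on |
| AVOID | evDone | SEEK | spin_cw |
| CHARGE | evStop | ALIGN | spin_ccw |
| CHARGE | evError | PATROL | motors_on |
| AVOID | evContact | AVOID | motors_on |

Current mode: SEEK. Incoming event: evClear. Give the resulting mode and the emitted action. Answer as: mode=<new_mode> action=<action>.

current mode = SEEK; filter table to that mode:
  (SEEK, evDone) → (SEEK, spin_cw)
  (SEEK, evClear) → (SEEK, motors_on)  ← event matches
  (SEEK, evStop) → (SEEK, lamp_flash)
  (SEEK, evTimeout) → (PATROL, announce)
  (SEEK, evContact) → (SEEK, announce)
  (SEEK, evError) → (AVOID, motors_on)
event = evClear selects (SEEK, motors_on)

mode=SEEK action=motors_on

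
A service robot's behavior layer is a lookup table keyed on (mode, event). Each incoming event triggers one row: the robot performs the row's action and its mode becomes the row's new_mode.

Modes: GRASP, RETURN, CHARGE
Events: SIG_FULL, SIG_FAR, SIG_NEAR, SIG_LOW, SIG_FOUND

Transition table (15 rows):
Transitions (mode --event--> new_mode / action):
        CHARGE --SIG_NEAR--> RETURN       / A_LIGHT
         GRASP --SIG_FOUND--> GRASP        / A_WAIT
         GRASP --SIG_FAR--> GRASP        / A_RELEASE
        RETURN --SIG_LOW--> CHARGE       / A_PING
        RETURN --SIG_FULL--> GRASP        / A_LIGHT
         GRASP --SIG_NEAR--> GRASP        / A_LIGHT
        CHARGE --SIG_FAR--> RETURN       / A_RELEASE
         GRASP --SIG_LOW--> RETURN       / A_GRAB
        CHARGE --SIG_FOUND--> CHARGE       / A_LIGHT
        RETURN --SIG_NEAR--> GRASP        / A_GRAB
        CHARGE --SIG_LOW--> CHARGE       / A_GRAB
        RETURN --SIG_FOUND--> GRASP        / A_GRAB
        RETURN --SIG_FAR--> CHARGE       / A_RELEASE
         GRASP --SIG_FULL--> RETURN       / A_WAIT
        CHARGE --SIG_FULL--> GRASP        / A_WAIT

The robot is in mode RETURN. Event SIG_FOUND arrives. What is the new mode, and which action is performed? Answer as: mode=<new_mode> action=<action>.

mode=GRASP action=A_GRAB

current mode = RETURN; filter table to that mode:
  (RETURN, SIG_LOW) → (CHARGE, A_PING)
  (RETURN, SIG_FULL) → (GRASP, A_LIGHT)
  (RETURN, SIG_NEAR) → (GRASP, A_GRAB)
  (RETURN, SIG_FOUND) → (GRASP, A_GRAB)  ← event matches
  (RETURN, SIG_FAR) → (CHARGE, A_RELEASE)
event = SIG_FOUND selects (GRASP, A_GRAB)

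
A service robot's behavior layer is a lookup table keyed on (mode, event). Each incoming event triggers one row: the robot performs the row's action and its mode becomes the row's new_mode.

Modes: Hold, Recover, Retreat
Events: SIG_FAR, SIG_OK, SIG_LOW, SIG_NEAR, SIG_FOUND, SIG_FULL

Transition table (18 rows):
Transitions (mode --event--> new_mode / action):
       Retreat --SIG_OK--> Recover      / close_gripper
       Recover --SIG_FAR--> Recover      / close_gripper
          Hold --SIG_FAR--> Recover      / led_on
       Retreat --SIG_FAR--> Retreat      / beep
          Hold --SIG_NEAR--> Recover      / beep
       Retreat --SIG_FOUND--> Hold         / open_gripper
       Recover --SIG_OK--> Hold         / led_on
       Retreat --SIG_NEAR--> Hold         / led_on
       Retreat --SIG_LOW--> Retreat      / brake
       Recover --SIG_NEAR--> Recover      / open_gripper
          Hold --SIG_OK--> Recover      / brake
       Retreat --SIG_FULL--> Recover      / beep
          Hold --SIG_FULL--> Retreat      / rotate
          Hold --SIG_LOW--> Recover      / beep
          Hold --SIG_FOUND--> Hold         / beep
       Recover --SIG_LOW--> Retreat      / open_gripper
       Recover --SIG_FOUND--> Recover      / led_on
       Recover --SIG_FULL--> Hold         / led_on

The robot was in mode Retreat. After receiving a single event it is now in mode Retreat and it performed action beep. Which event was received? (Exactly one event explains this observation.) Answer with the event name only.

SIG_FAR

try SIG_FAR: (Retreat, SIG_FAR) → (Retreat, beep)  ← matches
try SIG_OK: (Retreat, SIG_OK) → (Recover, close_gripper)
try SIG_LOW: (Retreat, SIG_LOW) → (Retreat, brake)
try SIG_NEAR: (Retreat, SIG_NEAR) → (Hold, led_on)
try SIG_FOUND: (Retreat, SIG_FOUND) → (Hold, open_gripper)
try SIG_FULL: (Retreat, SIG_FULL) → (Recover, beep)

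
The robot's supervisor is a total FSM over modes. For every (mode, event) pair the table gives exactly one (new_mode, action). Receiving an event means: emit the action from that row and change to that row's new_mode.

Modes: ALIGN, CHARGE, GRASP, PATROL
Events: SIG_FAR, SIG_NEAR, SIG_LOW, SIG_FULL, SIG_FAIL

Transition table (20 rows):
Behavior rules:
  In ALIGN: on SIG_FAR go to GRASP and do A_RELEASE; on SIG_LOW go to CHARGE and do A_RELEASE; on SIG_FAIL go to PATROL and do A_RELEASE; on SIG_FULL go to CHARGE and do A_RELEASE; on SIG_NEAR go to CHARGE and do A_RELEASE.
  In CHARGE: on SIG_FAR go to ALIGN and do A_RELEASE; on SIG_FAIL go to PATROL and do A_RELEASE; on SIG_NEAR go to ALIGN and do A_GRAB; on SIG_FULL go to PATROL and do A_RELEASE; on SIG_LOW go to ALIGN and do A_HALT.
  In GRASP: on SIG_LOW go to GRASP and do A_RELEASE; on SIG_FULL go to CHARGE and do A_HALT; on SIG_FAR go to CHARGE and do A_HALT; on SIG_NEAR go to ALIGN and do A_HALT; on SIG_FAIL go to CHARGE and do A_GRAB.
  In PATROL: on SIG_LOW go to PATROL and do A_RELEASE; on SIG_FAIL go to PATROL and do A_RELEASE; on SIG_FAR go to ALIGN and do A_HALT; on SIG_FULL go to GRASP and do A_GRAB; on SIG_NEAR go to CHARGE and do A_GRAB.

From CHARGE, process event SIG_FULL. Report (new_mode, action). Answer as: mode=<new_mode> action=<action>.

current mode = CHARGE; filter table to that mode:
  (CHARGE, SIG_FAR) → (ALIGN, A_RELEASE)
  (CHARGE, SIG_FAIL) → (PATROL, A_RELEASE)
  (CHARGE, SIG_NEAR) → (ALIGN, A_GRAB)
  (CHARGE, SIG_FULL) → (PATROL, A_RELEASE)  ← event matches
  (CHARGE, SIG_LOW) → (ALIGN, A_HALT)
event = SIG_FULL selects (PATROL, A_RELEASE)

mode=PATROL action=A_RELEASE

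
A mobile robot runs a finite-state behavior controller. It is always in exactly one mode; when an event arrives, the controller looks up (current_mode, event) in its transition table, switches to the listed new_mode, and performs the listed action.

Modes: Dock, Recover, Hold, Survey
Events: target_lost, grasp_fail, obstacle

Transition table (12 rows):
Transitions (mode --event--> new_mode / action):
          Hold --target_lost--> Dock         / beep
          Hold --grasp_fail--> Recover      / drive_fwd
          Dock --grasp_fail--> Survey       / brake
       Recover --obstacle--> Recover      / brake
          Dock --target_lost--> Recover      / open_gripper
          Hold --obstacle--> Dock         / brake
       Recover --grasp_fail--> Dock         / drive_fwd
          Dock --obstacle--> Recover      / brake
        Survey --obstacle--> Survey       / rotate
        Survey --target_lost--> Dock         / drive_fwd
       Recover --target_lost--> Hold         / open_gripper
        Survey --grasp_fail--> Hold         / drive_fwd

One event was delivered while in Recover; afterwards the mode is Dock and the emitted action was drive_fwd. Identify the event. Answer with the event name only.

try target_lost: (Recover, target_lost) → (Hold, open_gripper)
try grasp_fail: (Recover, grasp_fail) → (Dock, drive_fwd)  ← matches
try obstacle: (Recover, obstacle) → (Recover, brake)

grasp_fail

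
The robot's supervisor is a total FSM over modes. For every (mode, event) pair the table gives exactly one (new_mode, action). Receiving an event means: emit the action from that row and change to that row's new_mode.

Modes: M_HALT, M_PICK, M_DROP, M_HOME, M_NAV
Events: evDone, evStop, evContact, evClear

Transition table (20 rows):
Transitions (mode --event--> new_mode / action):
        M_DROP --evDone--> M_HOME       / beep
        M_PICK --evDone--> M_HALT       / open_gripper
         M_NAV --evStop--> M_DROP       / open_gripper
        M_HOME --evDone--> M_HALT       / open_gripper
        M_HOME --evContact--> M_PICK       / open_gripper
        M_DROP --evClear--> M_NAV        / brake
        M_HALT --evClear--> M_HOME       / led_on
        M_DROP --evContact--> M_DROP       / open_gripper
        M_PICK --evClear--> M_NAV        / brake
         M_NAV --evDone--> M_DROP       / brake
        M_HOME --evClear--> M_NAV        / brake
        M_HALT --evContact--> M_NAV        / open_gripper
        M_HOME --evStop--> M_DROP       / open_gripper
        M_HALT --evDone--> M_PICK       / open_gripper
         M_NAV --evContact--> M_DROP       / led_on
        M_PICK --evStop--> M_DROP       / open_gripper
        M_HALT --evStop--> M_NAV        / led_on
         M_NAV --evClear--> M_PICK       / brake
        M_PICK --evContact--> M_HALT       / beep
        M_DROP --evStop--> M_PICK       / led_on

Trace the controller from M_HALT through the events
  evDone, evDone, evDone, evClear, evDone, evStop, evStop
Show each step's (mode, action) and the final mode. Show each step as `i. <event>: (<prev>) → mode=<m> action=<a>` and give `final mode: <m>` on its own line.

1. evDone: (M_HALT) → mode=M_PICK action=open_gripper
2. evDone: (M_PICK) → mode=M_HALT action=open_gripper
3. evDone: (M_HALT) → mode=M_PICK action=open_gripper
4. evClear: (M_PICK) → mode=M_NAV action=brake
5. evDone: (M_NAV) → mode=M_DROP action=brake
6. evStop: (M_DROP) → mode=M_PICK action=led_on
7. evStop: (M_PICK) → mode=M_DROP action=open_gripper

final mode: M_DROP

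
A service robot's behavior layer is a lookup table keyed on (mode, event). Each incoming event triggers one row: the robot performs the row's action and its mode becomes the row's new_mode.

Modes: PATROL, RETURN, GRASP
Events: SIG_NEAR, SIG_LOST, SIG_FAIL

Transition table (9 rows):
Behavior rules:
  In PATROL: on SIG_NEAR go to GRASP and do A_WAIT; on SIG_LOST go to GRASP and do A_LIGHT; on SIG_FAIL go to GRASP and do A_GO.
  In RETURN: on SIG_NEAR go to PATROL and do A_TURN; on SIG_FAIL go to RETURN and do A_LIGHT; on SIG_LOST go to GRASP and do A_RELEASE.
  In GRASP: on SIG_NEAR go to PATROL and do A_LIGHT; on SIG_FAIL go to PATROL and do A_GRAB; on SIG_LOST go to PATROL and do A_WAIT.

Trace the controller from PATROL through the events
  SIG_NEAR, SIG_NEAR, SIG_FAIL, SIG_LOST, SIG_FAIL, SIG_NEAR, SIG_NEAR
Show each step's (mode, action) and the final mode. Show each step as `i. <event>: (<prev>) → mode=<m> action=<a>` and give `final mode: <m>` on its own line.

1. SIG_NEAR: (PATROL) → mode=GRASP action=A_WAIT
2. SIG_NEAR: (GRASP) → mode=PATROL action=A_LIGHT
3. SIG_FAIL: (PATROL) → mode=GRASP action=A_GO
4. SIG_LOST: (GRASP) → mode=PATROL action=A_WAIT
5. SIG_FAIL: (PATROL) → mode=GRASP action=A_GO
6. SIG_NEAR: (GRASP) → mode=PATROL action=A_LIGHT
7. SIG_NEAR: (PATROL) → mode=GRASP action=A_WAIT

final mode: GRASP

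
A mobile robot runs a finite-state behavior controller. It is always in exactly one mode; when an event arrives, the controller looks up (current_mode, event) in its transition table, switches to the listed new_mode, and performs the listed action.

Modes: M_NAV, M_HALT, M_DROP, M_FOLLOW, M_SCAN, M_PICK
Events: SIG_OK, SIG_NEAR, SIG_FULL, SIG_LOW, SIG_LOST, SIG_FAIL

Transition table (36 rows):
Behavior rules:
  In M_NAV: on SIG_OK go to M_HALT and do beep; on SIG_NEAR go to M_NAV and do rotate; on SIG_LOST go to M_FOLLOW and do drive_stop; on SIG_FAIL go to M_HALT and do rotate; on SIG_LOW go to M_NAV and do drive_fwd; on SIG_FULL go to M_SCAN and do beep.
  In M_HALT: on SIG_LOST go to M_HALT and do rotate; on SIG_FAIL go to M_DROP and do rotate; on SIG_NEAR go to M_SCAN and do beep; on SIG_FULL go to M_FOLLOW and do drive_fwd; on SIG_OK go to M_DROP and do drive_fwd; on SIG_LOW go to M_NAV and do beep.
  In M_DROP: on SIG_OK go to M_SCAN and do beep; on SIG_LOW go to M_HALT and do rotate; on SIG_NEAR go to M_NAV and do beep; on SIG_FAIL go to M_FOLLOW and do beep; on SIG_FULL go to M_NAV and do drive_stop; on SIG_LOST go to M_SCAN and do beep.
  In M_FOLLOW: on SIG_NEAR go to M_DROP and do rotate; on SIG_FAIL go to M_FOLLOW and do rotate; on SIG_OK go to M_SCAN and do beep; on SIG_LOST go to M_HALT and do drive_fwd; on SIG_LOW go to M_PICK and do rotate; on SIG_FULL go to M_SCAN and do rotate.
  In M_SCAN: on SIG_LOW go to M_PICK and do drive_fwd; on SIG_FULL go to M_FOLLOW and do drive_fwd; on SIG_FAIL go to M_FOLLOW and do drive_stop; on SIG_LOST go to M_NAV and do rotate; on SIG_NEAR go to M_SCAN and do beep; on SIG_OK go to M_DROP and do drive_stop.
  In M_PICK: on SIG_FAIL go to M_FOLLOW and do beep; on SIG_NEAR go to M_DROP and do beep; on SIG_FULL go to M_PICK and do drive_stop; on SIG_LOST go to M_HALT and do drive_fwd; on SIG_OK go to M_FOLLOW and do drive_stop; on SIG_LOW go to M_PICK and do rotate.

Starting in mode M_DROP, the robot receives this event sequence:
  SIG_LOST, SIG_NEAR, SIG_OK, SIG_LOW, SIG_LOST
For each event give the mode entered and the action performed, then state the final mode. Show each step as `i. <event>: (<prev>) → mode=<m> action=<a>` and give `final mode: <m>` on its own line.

1. SIG_LOST: (M_DROP) → mode=M_SCAN action=beep
2. SIG_NEAR: (M_SCAN) → mode=M_SCAN action=beep
3. SIG_OK: (M_SCAN) → mode=M_DROP action=drive_stop
4. SIG_LOW: (M_DROP) → mode=M_HALT action=rotate
5. SIG_LOST: (M_HALT) → mode=M_HALT action=rotate

final mode: M_HALT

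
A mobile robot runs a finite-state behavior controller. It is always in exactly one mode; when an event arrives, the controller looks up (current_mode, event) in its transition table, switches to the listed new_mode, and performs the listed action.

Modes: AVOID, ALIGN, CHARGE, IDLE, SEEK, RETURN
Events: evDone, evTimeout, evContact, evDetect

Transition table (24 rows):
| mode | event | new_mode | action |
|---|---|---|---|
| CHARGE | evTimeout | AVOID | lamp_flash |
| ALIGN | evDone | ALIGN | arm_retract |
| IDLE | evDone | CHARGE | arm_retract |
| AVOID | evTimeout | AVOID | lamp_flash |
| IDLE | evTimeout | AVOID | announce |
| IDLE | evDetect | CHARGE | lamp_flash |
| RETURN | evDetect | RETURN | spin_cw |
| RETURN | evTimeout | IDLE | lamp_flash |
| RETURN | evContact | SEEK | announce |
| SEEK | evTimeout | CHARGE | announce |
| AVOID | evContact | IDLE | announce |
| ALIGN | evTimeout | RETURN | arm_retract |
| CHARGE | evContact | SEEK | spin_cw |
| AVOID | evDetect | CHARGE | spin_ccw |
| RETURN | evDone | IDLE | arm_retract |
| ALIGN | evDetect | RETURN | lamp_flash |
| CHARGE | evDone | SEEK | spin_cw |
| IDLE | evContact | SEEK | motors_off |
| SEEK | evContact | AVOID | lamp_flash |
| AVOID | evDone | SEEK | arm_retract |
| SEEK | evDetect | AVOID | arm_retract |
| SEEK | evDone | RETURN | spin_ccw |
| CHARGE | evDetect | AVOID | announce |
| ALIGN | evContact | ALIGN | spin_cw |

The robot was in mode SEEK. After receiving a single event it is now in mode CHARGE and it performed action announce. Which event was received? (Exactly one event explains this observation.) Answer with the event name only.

evTimeout

try evDone: (SEEK, evDone) → (RETURN, spin_ccw)
try evTimeout: (SEEK, evTimeout) → (CHARGE, announce)  ← matches
try evContact: (SEEK, evContact) → (AVOID, lamp_flash)
try evDetect: (SEEK, evDetect) → (AVOID, arm_retract)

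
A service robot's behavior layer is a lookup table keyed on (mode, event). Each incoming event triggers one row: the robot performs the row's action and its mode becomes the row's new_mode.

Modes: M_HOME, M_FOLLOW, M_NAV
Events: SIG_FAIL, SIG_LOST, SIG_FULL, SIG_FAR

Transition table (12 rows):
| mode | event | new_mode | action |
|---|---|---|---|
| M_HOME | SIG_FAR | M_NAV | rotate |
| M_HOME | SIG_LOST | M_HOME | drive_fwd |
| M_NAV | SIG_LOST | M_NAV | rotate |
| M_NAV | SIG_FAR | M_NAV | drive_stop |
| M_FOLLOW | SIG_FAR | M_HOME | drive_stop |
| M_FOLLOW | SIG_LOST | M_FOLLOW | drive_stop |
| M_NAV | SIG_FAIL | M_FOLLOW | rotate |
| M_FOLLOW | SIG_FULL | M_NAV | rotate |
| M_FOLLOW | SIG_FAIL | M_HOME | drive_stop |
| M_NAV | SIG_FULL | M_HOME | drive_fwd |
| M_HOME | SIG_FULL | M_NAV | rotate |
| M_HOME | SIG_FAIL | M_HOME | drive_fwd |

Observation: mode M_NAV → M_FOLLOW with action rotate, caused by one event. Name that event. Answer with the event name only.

SIG_FAIL

try SIG_FAIL: (M_NAV, SIG_FAIL) → (M_FOLLOW, rotate)  ← matches
try SIG_LOST: (M_NAV, SIG_LOST) → (M_NAV, rotate)
try SIG_FULL: (M_NAV, SIG_FULL) → (M_HOME, drive_fwd)
try SIG_FAR: (M_NAV, SIG_FAR) → (M_NAV, drive_stop)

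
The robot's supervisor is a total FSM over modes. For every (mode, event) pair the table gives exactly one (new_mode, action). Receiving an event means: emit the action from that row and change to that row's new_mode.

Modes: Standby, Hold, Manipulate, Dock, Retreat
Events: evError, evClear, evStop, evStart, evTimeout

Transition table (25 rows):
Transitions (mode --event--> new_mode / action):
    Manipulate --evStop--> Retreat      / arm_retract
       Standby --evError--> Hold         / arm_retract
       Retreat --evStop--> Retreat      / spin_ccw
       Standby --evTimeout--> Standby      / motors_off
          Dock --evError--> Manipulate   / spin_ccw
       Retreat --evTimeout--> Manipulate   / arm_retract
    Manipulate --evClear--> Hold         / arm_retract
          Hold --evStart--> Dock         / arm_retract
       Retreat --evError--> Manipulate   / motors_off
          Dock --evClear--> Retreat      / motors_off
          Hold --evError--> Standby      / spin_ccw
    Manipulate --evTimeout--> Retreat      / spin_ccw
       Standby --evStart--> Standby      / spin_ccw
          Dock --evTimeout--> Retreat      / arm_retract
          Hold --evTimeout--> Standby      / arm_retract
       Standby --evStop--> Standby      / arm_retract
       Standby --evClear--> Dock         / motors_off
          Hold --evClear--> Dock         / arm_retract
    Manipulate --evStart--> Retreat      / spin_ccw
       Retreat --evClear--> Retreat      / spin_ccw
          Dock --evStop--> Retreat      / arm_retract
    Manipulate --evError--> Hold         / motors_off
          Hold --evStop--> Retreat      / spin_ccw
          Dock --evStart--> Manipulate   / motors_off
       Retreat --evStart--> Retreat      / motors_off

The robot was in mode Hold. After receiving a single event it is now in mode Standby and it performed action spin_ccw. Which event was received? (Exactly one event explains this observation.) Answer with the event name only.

try evError: (Hold, evError) → (Standby, spin_ccw)  ← matches
try evClear: (Hold, evClear) → (Dock, arm_retract)
try evStop: (Hold, evStop) → (Retreat, spin_ccw)
try evStart: (Hold, evStart) → (Dock, arm_retract)
try evTimeout: (Hold, evTimeout) → (Standby, arm_retract)

evError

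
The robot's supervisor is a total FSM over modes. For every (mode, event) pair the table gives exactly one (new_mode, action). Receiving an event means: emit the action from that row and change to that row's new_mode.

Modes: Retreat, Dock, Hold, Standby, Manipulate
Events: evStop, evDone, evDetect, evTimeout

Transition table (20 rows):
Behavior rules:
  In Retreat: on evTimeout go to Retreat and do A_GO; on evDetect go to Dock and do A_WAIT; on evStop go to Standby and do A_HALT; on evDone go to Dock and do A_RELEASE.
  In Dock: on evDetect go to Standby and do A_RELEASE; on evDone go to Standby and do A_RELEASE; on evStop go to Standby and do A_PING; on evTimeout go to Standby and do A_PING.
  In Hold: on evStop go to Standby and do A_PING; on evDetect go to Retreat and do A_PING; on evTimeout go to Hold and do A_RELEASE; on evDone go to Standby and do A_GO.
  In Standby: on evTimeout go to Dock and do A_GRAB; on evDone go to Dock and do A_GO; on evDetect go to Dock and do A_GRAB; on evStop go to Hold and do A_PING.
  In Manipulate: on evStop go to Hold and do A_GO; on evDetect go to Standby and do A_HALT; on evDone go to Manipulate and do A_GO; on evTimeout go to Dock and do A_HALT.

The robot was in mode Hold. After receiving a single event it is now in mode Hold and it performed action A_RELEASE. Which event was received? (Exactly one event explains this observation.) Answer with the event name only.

evTimeout

try evStop: (Hold, evStop) → (Standby, A_PING)
try evDone: (Hold, evDone) → (Standby, A_GO)
try evDetect: (Hold, evDetect) → (Retreat, A_PING)
try evTimeout: (Hold, evTimeout) → (Hold, A_RELEASE)  ← matches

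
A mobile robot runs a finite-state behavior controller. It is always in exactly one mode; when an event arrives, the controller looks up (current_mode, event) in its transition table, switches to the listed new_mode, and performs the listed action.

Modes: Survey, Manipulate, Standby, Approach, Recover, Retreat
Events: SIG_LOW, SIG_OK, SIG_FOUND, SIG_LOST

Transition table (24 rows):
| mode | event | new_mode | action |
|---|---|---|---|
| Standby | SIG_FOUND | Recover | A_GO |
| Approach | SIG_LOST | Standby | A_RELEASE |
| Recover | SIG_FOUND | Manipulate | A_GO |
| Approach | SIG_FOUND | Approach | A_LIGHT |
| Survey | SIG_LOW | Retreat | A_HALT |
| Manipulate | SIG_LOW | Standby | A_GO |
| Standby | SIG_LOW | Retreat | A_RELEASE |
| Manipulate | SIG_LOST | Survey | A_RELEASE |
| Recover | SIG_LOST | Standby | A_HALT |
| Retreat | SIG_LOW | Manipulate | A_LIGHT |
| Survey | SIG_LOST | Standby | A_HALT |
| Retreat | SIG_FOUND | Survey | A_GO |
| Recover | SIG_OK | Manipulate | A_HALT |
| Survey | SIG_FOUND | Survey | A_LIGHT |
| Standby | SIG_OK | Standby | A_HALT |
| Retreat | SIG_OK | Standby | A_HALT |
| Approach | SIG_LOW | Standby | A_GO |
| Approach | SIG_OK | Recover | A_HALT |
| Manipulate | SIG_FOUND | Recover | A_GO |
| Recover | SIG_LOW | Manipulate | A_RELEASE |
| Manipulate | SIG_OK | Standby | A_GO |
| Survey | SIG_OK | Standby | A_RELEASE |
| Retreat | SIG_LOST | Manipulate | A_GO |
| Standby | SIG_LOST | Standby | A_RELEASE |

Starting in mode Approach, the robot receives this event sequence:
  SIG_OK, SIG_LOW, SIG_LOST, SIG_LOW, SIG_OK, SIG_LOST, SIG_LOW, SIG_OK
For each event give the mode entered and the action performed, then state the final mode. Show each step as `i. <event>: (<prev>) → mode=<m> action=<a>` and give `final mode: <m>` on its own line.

final mode: Standby

1. SIG_OK: (Approach) → mode=Recover action=A_HALT
2. SIG_LOW: (Recover) → mode=Manipulate action=A_RELEASE
3. SIG_LOST: (Manipulate) → mode=Survey action=A_RELEASE
4. SIG_LOW: (Survey) → mode=Retreat action=A_HALT
5. SIG_OK: (Retreat) → mode=Standby action=A_HALT
6. SIG_LOST: (Standby) → mode=Standby action=A_RELEASE
7. SIG_LOW: (Standby) → mode=Retreat action=A_RELEASE
8. SIG_OK: (Retreat) → mode=Standby action=A_HALT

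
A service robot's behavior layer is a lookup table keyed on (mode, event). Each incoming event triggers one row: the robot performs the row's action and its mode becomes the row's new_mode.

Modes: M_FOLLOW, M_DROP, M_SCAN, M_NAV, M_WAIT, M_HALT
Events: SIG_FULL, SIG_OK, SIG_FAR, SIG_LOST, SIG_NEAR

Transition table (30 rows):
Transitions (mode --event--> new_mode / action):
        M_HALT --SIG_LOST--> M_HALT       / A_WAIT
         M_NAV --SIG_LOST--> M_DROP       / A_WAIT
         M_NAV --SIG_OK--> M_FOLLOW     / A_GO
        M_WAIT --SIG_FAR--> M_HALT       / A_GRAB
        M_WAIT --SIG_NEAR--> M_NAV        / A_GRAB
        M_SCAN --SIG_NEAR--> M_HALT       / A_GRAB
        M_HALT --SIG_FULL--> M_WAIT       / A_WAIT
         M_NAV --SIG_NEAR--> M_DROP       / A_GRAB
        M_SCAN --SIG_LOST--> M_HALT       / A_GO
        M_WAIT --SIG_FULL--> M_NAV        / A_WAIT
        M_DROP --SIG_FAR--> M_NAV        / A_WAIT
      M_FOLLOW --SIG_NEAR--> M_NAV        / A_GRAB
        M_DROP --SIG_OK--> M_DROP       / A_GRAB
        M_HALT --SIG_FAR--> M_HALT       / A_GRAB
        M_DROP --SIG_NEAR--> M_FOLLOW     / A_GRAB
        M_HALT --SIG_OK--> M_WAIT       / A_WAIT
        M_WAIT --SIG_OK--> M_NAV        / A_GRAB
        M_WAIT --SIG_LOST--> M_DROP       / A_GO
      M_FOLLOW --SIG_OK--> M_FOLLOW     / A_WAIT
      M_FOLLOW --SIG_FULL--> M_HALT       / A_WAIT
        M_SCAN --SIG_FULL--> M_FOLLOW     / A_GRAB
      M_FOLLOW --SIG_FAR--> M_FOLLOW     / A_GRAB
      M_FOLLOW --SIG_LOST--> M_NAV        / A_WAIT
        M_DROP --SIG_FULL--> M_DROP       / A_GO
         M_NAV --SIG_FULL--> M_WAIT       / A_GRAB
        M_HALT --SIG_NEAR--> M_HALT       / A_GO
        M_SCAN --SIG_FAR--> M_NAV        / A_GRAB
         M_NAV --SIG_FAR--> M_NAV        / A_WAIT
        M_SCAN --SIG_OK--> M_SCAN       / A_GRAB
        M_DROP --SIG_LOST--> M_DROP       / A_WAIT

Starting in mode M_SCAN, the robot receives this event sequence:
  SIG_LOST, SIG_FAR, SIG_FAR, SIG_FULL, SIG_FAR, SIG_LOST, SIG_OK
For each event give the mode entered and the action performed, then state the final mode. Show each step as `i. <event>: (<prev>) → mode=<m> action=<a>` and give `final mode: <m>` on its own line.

final mode: M_WAIT

1. SIG_LOST: (M_SCAN) → mode=M_HALT action=A_GO
2. SIG_FAR: (M_HALT) → mode=M_HALT action=A_GRAB
3. SIG_FAR: (M_HALT) → mode=M_HALT action=A_GRAB
4. SIG_FULL: (M_HALT) → mode=M_WAIT action=A_WAIT
5. SIG_FAR: (M_WAIT) → mode=M_HALT action=A_GRAB
6. SIG_LOST: (M_HALT) → mode=M_HALT action=A_WAIT
7. SIG_OK: (M_HALT) → mode=M_WAIT action=A_WAIT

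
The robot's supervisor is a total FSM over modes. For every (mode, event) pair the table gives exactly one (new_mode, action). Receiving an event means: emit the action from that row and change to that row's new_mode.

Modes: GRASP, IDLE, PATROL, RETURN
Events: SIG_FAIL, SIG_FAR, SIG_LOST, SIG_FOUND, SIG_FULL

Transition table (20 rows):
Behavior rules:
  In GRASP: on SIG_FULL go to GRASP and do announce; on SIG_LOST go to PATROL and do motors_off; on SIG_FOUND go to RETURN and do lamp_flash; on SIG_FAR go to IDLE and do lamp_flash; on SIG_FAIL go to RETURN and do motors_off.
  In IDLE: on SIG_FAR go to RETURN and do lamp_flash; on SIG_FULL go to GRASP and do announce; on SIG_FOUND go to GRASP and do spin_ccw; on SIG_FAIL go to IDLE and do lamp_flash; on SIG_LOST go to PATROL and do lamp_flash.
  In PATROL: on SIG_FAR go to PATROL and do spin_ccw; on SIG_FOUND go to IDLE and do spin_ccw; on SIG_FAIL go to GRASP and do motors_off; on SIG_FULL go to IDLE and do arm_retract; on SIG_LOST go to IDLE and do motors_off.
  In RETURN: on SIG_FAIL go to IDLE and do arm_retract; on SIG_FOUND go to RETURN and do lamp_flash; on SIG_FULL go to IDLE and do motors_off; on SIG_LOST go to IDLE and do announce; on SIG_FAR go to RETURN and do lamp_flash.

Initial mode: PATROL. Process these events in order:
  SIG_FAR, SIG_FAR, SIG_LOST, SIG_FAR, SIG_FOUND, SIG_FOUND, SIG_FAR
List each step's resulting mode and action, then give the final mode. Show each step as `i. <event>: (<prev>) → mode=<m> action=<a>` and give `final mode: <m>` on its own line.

1. SIG_FAR: (PATROL) → mode=PATROL action=spin_ccw
2. SIG_FAR: (PATROL) → mode=PATROL action=spin_ccw
3. SIG_LOST: (PATROL) → mode=IDLE action=motors_off
4. SIG_FAR: (IDLE) → mode=RETURN action=lamp_flash
5. SIG_FOUND: (RETURN) → mode=RETURN action=lamp_flash
6. SIG_FOUND: (RETURN) → mode=RETURN action=lamp_flash
7. SIG_FAR: (RETURN) → mode=RETURN action=lamp_flash

final mode: RETURN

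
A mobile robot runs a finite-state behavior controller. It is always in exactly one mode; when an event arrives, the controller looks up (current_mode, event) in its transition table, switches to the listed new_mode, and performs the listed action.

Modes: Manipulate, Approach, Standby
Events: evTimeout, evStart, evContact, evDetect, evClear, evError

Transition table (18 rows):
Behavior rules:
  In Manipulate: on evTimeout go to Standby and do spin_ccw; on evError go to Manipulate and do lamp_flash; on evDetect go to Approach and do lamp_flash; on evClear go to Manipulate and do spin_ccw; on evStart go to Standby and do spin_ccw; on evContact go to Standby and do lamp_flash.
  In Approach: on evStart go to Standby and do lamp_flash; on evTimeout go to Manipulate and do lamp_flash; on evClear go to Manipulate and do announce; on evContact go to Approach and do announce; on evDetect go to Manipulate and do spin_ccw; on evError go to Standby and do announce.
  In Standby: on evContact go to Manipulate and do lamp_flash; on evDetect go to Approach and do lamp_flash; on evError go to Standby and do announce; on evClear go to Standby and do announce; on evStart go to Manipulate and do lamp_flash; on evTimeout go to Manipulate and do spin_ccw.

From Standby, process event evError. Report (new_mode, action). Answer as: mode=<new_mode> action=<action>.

current mode = Standby; filter table to that mode:
  (Standby, evContact) → (Manipulate, lamp_flash)
  (Standby, evDetect) → (Approach, lamp_flash)
  (Standby, evError) → (Standby, announce)  ← event matches
  (Standby, evClear) → (Standby, announce)
  (Standby, evStart) → (Manipulate, lamp_flash)
  (Standby, evTimeout) → (Manipulate, spin_ccw)
event = evError selects (Standby, announce)

mode=Standby action=announce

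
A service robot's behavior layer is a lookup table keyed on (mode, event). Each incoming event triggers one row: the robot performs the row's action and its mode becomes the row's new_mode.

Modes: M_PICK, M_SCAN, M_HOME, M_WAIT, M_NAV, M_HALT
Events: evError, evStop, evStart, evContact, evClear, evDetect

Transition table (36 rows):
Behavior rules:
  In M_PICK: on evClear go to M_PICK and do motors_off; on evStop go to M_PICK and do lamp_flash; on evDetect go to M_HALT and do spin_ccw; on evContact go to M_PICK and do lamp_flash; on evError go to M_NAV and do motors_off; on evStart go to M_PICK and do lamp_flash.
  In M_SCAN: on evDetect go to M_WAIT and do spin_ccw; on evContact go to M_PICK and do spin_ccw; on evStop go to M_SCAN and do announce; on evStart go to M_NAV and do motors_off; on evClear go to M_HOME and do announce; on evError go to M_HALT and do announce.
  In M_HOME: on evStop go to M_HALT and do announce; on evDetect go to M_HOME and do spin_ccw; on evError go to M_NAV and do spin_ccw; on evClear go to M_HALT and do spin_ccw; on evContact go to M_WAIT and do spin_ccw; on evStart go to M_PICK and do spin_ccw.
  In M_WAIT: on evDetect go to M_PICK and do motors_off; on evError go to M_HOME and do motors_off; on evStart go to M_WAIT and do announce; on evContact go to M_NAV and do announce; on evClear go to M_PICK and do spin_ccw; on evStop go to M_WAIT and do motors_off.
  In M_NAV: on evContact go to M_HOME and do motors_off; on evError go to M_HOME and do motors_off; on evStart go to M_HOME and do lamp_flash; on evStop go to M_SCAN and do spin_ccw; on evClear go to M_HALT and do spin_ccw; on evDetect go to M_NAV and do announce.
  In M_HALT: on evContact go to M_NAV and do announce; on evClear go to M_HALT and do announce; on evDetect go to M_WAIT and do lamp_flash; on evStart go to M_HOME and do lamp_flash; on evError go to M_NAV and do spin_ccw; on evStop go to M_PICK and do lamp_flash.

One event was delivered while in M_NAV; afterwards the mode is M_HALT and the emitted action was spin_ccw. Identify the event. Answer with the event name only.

evClear

try evError: (M_NAV, evError) → (M_HOME, motors_off)
try evStop: (M_NAV, evStop) → (M_SCAN, spin_ccw)
try evStart: (M_NAV, evStart) → (M_HOME, lamp_flash)
try evContact: (M_NAV, evContact) → (M_HOME, motors_off)
try evClear: (M_NAV, evClear) → (M_HALT, spin_ccw)  ← matches
try evDetect: (M_NAV, evDetect) → (M_NAV, announce)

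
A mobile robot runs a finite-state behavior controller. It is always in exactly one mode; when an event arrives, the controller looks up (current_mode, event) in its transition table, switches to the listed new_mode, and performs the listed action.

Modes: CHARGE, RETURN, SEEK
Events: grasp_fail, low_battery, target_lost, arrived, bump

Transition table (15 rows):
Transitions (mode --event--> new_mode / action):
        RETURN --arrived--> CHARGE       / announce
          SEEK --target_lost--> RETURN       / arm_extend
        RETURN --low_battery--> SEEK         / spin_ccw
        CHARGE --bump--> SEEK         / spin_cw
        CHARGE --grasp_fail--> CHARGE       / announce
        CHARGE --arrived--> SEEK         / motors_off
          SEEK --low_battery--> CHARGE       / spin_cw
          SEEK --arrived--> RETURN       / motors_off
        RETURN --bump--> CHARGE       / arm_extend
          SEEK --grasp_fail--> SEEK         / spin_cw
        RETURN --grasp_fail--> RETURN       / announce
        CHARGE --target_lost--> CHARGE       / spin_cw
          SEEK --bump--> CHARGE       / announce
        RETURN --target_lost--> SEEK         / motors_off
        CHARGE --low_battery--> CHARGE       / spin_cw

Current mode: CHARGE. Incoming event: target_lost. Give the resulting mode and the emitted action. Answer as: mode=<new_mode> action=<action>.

current mode = CHARGE; filter table to that mode:
  (CHARGE, bump) → (SEEK, spin_cw)
  (CHARGE, grasp_fail) → (CHARGE, announce)
  (CHARGE, arrived) → (SEEK, motors_off)
  (CHARGE, target_lost) → (CHARGE, spin_cw)  ← event matches
  (CHARGE, low_battery) → (CHARGE, spin_cw)
event = target_lost selects (CHARGE, spin_cw)

mode=CHARGE action=spin_cw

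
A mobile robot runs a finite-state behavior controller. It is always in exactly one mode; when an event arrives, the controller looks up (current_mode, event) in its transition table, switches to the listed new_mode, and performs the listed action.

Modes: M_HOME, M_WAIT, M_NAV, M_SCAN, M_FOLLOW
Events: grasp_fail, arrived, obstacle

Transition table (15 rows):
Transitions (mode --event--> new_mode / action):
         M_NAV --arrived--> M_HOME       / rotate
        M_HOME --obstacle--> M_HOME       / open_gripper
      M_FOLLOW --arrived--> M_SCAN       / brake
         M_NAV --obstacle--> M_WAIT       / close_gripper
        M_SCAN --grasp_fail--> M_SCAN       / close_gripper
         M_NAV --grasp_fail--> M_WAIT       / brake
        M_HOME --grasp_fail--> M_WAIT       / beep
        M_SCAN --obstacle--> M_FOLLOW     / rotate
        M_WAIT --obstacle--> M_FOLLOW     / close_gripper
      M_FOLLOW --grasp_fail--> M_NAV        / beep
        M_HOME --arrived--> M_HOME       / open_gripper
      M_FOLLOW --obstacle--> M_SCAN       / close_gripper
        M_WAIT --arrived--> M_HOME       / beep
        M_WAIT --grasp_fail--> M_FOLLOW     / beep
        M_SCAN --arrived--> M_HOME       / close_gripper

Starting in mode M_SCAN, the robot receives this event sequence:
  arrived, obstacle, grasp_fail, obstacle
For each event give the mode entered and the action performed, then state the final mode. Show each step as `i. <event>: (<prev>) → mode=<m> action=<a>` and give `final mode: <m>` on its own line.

final mode: M_FOLLOW

1. arrived: (M_SCAN) → mode=M_HOME action=close_gripper
2. obstacle: (M_HOME) → mode=M_HOME action=open_gripper
3. grasp_fail: (M_HOME) → mode=M_WAIT action=beep
4. obstacle: (M_WAIT) → mode=M_FOLLOW action=close_gripper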